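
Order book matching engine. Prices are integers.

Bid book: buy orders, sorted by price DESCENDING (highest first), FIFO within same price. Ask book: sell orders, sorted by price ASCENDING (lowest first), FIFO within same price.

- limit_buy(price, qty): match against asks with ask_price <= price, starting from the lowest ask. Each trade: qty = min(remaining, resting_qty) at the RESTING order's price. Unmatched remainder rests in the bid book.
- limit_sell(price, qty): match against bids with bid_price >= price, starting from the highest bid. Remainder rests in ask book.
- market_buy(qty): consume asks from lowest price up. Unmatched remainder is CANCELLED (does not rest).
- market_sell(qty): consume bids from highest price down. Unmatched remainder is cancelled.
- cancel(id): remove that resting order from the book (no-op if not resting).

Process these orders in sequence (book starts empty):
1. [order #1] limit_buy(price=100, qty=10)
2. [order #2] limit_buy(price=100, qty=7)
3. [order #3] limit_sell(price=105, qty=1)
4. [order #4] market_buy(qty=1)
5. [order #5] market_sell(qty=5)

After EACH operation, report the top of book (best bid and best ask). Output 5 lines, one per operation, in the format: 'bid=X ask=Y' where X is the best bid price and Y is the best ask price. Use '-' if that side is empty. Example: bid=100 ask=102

Answer: bid=100 ask=-
bid=100 ask=-
bid=100 ask=105
bid=100 ask=-
bid=100 ask=-

Derivation:
After op 1 [order #1] limit_buy(price=100, qty=10): fills=none; bids=[#1:10@100] asks=[-]
After op 2 [order #2] limit_buy(price=100, qty=7): fills=none; bids=[#1:10@100 #2:7@100] asks=[-]
After op 3 [order #3] limit_sell(price=105, qty=1): fills=none; bids=[#1:10@100 #2:7@100] asks=[#3:1@105]
After op 4 [order #4] market_buy(qty=1): fills=#4x#3:1@105; bids=[#1:10@100 #2:7@100] asks=[-]
After op 5 [order #5] market_sell(qty=5): fills=#1x#5:5@100; bids=[#1:5@100 #2:7@100] asks=[-]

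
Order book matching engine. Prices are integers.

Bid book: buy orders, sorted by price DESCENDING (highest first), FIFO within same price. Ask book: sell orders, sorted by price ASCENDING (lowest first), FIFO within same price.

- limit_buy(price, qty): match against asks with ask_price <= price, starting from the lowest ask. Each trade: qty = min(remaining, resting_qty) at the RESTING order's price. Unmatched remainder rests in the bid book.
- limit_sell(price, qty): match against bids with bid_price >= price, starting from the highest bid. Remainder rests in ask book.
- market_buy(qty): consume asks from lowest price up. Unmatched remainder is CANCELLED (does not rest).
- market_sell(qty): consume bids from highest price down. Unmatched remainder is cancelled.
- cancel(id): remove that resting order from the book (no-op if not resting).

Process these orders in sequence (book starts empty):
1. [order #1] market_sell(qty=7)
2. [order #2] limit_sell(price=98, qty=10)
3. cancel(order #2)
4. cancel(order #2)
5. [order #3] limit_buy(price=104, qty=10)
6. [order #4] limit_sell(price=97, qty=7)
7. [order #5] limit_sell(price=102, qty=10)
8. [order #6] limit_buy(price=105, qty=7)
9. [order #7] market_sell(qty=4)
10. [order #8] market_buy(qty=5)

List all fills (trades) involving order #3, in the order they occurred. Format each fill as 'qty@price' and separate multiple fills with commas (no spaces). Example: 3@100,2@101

After op 1 [order #1] market_sell(qty=7): fills=none; bids=[-] asks=[-]
After op 2 [order #2] limit_sell(price=98, qty=10): fills=none; bids=[-] asks=[#2:10@98]
After op 3 cancel(order #2): fills=none; bids=[-] asks=[-]
After op 4 cancel(order #2): fills=none; bids=[-] asks=[-]
After op 5 [order #3] limit_buy(price=104, qty=10): fills=none; bids=[#3:10@104] asks=[-]
After op 6 [order #4] limit_sell(price=97, qty=7): fills=#3x#4:7@104; bids=[#3:3@104] asks=[-]
After op 7 [order #5] limit_sell(price=102, qty=10): fills=#3x#5:3@104; bids=[-] asks=[#5:7@102]
After op 8 [order #6] limit_buy(price=105, qty=7): fills=#6x#5:7@102; bids=[-] asks=[-]
After op 9 [order #7] market_sell(qty=4): fills=none; bids=[-] asks=[-]
After op 10 [order #8] market_buy(qty=5): fills=none; bids=[-] asks=[-]

Answer: 7@104,3@104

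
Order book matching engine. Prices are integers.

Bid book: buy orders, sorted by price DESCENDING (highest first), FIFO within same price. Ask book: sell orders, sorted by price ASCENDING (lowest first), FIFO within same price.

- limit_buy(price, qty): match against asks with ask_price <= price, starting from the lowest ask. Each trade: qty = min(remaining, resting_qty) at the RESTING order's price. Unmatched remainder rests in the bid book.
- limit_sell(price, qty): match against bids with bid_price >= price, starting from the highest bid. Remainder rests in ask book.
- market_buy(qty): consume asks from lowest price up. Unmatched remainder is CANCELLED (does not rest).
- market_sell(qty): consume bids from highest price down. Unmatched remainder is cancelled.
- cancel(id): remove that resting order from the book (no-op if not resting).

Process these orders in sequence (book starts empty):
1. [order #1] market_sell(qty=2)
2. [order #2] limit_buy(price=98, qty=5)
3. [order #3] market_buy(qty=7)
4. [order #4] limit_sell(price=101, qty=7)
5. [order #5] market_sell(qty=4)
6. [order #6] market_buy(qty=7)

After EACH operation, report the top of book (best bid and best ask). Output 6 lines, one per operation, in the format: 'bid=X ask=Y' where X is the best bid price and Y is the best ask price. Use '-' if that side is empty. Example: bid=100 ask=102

Answer: bid=- ask=-
bid=98 ask=-
bid=98 ask=-
bid=98 ask=101
bid=98 ask=101
bid=98 ask=-

Derivation:
After op 1 [order #1] market_sell(qty=2): fills=none; bids=[-] asks=[-]
After op 2 [order #2] limit_buy(price=98, qty=5): fills=none; bids=[#2:5@98] asks=[-]
After op 3 [order #3] market_buy(qty=7): fills=none; bids=[#2:5@98] asks=[-]
After op 4 [order #4] limit_sell(price=101, qty=7): fills=none; bids=[#2:5@98] asks=[#4:7@101]
After op 5 [order #5] market_sell(qty=4): fills=#2x#5:4@98; bids=[#2:1@98] asks=[#4:7@101]
After op 6 [order #6] market_buy(qty=7): fills=#6x#4:7@101; bids=[#2:1@98] asks=[-]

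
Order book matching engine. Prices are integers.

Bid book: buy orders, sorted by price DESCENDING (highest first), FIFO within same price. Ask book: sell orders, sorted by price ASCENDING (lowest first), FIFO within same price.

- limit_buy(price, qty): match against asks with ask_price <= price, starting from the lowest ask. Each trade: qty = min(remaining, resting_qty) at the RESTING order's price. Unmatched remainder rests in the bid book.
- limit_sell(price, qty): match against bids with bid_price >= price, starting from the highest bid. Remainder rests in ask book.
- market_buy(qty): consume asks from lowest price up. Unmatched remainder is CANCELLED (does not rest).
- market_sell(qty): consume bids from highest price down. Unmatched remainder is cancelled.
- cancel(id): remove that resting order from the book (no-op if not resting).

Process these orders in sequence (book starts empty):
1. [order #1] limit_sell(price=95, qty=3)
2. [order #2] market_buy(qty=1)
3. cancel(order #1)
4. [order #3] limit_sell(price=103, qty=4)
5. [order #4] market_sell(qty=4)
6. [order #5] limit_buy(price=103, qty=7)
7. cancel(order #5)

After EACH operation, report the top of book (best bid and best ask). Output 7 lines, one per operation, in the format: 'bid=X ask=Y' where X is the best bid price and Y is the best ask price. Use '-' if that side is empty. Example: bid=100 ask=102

After op 1 [order #1] limit_sell(price=95, qty=3): fills=none; bids=[-] asks=[#1:3@95]
After op 2 [order #2] market_buy(qty=1): fills=#2x#1:1@95; bids=[-] asks=[#1:2@95]
After op 3 cancel(order #1): fills=none; bids=[-] asks=[-]
After op 4 [order #3] limit_sell(price=103, qty=4): fills=none; bids=[-] asks=[#3:4@103]
After op 5 [order #4] market_sell(qty=4): fills=none; bids=[-] asks=[#3:4@103]
After op 6 [order #5] limit_buy(price=103, qty=7): fills=#5x#3:4@103; bids=[#5:3@103] asks=[-]
After op 7 cancel(order #5): fills=none; bids=[-] asks=[-]

Answer: bid=- ask=95
bid=- ask=95
bid=- ask=-
bid=- ask=103
bid=- ask=103
bid=103 ask=-
bid=- ask=-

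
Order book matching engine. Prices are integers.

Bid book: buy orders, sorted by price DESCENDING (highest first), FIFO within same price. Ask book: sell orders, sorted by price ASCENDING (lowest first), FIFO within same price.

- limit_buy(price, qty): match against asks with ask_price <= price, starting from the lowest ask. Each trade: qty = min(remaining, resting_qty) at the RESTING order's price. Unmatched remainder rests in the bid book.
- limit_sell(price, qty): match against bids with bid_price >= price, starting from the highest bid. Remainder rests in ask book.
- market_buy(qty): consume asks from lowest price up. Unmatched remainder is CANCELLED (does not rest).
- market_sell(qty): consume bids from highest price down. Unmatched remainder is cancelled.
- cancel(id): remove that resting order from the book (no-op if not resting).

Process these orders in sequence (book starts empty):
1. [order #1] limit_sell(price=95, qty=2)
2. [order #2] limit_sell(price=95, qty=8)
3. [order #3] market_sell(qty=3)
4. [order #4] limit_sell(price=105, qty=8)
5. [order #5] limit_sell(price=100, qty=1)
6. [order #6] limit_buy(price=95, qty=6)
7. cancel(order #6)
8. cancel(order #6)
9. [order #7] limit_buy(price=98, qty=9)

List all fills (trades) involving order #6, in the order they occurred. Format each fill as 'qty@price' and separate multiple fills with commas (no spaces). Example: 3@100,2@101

After op 1 [order #1] limit_sell(price=95, qty=2): fills=none; bids=[-] asks=[#1:2@95]
After op 2 [order #2] limit_sell(price=95, qty=8): fills=none; bids=[-] asks=[#1:2@95 #2:8@95]
After op 3 [order #3] market_sell(qty=3): fills=none; bids=[-] asks=[#1:2@95 #2:8@95]
After op 4 [order #4] limit_sell(price=105, qty=8): fills=none; bids=[-] asks=[#1:2@95 #2:8@95 #4:8@105]
After op 5 [order #5] limit_sell(price=100, qty=1): fills=none; bids=[-] asks=[#1:2@95 #2:8@95 #5:1@100 #4:8@105]
After op 6 [order #6] limit_buy(price=95, qty=6): fills=#6x#1:2@95 #6x#2:4@95; bids=[-] asks=[#2:4@95 #5:1@100 #4:8@105]
After op 7 cancel(order #6): fills=none; bids=[-] asks=[#2:4@95 #5:1@100 #4:8@105]
After op 8 cancel(order #6): fills=none; bids=[-] asks=[#2:4@95 #5:1@100 #4:8@105]
After op 9 [order #7] limit_buy(price=98, qty=9): fills=#7x#2:4@95; bids=[#7:5@98] asks=[#5:1@100 #4:8@105]

Answer: 2@95,4@95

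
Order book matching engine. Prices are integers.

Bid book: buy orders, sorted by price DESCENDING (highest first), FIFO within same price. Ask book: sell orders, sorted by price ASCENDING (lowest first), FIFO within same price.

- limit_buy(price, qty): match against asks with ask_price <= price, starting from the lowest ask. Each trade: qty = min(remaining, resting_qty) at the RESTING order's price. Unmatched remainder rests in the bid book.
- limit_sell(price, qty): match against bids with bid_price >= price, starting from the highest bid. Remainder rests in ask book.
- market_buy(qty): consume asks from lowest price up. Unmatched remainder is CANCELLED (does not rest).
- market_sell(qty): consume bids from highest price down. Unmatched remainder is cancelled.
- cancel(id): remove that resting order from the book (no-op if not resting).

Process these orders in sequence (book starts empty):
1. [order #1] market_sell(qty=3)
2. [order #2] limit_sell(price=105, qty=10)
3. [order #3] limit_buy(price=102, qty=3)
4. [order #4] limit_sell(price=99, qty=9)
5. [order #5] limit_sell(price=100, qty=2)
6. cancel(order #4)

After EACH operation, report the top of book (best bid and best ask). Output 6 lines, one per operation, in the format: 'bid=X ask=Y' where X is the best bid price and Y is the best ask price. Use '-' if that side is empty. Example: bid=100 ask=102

After op 1 [order #1] market_sell(qty=3): fills=none; bids=[-] asks=[-]
After op 2 [order #2] limit_sell(price=105, qty=10): fills=none; bids=[-] asks=[#2:10@105]
After op 3 [order #3] limit_buy(price=102, qty=3): fills=none; bids=[#3:3@102] asks=[#2:10@105]
After op 4 [order #4] limit_sell(price=99, qty=9): fills=#3x#4:3@102; bids=[-] asks=[#4:6@99 #2:10@105]
After op 5 [order #5] limit_sell(price=100, qty=2): fills=none; bids=[-] asks=[#4:6@99 #5:2@100 #2:10@105]
After op 6 cancel(order #4): fills=none; bids=[-] asks=[#5:2@100 #2:10@105]

Answer: bid=- ask=-
bid=- ask=105
bid=102 ask=105
bid=- ask=99
bid=- ask=99
bid=- ask=100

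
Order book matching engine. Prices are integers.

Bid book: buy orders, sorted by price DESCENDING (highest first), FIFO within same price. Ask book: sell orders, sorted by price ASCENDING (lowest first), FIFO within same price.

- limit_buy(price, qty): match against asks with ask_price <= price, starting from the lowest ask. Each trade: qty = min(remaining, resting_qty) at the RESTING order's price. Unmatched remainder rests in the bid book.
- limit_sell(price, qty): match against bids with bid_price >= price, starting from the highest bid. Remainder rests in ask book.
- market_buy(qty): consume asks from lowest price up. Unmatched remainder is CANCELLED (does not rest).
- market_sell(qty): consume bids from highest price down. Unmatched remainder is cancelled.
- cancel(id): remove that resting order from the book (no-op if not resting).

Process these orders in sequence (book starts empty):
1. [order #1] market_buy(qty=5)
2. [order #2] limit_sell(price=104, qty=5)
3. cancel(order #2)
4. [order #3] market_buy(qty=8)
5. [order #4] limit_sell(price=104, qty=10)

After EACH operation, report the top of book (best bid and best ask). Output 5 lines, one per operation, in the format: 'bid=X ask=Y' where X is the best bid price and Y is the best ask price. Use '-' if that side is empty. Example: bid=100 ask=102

Answer: bid=- ask=-
bid=- ask=104
bid=- ask=-
bid=- ask=-
bid=- ask=104

Derivation:
After op 1 [order #1] market_buy(qty=5): fills=none; bids=[-] asks=[-]
After op 2 [order #2] limit_sell(price=104, qty=5): fills=none; bids=[-] asks=[#2:5@104]
After op 3 cancel(order #2): fills=none; bids=[-] asks=[-]
After op 4 [order #3] market_buy(qty=8): fills=none; bids=[-] asks=[-]
After op 5 [order #4] limit_sell(price=104, qty=10): fills=none; bids=[-] asks=[#4:10@104]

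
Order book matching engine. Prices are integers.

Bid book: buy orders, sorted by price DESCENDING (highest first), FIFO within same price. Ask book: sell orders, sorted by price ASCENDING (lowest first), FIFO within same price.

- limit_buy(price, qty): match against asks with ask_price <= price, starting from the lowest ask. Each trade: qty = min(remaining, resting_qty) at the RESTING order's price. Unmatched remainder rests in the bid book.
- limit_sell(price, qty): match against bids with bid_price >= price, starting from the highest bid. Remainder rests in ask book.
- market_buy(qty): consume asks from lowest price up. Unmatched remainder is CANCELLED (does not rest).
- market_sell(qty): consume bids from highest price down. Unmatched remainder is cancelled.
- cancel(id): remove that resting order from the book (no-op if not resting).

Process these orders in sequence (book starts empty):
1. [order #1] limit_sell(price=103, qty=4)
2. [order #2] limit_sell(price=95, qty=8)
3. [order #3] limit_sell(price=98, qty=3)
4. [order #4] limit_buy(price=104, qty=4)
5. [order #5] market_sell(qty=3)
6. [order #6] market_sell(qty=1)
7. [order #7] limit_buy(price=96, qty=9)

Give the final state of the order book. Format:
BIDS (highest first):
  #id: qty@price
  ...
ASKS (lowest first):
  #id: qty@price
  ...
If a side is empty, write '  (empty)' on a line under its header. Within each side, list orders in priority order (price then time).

After op 1 [order #1] limit_sell(price=103, qty=4): fills=none; bids=[-] asks=[#1:4@103]
After op 2 [order #2] limit_sell(price=95, qty=8): fills=none; bids=[-] asks=[#2:8@95 #1:4@103]
After op 3 [order #3] limit_sell(price=98, qty=3): fills=none; bids=[-] asks=[#2:8@95 #3:3@98 #1:4@103]
After op 4 [order #4] limit_buy(price=104, qty=4): fills=#4x#2:4@95; bids=[-] asks=[#2:4@95 #3:3@98 #1:4@103]
After op 5 [order #5] market_sell(qty=3): fills=none; bids=[-] asks=[#2:4@95 #3:3@98 #1:4@103]
After op 6 [order #6] market_sell(qty=1): fills=none; bids=[-] asks=[#2:4@95 #3:3@98 #1:4@103]
After op 7 [order #7] limit_buy(price=96, qty=9): fills=#7x#2:4@95; bids=[#7:5@96] asks=[#3:3@98 #1:4@103]

Answer: BIDS (highest first):
  #7: 5@96
ASKS (lowest first):
  #3: 3@98
  #1: 4@103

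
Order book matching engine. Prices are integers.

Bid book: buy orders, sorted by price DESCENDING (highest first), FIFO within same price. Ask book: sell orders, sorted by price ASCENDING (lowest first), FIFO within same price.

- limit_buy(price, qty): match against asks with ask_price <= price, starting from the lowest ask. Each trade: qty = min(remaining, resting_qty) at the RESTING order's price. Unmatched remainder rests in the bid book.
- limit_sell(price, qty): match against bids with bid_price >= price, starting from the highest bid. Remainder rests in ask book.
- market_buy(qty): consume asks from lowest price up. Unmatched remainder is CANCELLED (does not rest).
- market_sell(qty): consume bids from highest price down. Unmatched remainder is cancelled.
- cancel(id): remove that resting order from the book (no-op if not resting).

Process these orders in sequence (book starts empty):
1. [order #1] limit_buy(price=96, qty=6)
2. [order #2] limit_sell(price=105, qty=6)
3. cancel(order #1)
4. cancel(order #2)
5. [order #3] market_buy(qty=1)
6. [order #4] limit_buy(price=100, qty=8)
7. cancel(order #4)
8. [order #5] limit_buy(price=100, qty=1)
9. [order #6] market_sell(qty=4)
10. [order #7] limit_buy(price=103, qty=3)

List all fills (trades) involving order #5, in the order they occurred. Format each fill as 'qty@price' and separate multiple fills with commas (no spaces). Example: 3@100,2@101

After op 1 [order #1] limit_buy(price=96, qty=6): fills=none; bids=[#1:6@96] asks=[-]
After op 2 [order #2] limit_sell(price=105, qty=6): fills=none; bids=[#1:6@96] asks=[#2:6@105]
After op 3 cancel(order #1): fills=none; bids=[-] asks=[#2:6@105]
After op 4 cancel(order #2): fills=none; bids=[-] asks=[-]
After op 5 [order #3] market_buy(qty=1): fills=none; bids=[-] asks=[-]
After op 6 [order #4] limit_buy(price=100, qty=8): fills=none; bids=[#4:8@100] asks=[-]
After op 7 cancel(order #4): fills=none; bids=[-] asks=[-]
After op 8 [order #5] limit_buy(price=100, qty=1): fills=none; bids=[#5:1@100] asks=[-]
After op 9 [order #6] market_sell(qty=4): fills=#5x#6:1@100; bids=[-] asks=[-]
After op 10 [order #7] limit_buy(price=103, qty=3): fills=none; bids=[#7:3@103] asks=[-]

Answer: 1@100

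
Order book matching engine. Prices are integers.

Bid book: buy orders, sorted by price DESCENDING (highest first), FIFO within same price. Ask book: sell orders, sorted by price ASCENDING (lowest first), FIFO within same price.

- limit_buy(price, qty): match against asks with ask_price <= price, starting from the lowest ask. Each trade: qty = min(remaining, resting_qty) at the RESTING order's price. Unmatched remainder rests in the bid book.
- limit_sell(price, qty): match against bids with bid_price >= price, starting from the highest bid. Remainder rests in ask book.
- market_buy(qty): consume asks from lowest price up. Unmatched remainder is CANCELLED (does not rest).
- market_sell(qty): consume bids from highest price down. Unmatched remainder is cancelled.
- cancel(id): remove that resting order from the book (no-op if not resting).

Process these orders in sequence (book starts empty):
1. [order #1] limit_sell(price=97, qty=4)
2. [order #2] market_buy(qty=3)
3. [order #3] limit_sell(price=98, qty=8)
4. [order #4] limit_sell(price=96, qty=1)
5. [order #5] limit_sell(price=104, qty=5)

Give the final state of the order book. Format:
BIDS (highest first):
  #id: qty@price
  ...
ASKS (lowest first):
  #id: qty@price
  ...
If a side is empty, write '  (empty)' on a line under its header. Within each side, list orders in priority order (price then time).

Answer: BIDS (highest first):
  (empty)
ASKS (lowest first):
  #4: 1@96
  #1: 1@97
  #3: 8@98
  #5: 5@104

Derivation:
After op 1 [order #1] limit_sell(price=97, qty=4): fills=none; bids=[-] asks=[#1:4@97]
After op 2 [order #2] market_buy(qty=3): fills=#2x#1:3@97; bids=[-] asks=[#1:1@97]
After op 3 [order #3] limit_sell(price=98, qty=8): fills=none; bids=[-] asks=[#1:1@97 #3:8@98]
After op 4 [order #4] limit_sell(price=96, qty=1): fills=none; bids=[-] asks=[#4:1@96 #1:1@97 #3:8@98]
After op 5 [order #5] limit_sell(price=104, qty=5): fills=none; bids=[-] asks=[#4:1@96 #1:1@97 #3:8@98 #5:5@104]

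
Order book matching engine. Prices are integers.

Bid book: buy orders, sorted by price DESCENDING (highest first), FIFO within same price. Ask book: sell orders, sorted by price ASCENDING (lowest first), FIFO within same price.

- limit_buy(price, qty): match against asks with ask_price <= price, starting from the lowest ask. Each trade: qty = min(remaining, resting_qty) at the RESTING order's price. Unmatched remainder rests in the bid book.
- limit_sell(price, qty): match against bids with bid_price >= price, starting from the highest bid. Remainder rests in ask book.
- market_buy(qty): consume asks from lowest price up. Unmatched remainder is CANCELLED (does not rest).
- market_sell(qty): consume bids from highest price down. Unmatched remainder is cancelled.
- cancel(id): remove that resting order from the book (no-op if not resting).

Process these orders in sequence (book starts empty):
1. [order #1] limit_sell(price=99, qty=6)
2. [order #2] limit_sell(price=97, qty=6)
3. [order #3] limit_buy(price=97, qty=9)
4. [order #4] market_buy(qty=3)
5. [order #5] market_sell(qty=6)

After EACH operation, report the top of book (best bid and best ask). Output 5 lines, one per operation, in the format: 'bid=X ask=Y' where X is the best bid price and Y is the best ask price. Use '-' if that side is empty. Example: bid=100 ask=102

After op 1 [order #1] limit_sell(price=99, qty=6): fills=none; bids=[-] asks=[#1:6@99]
After op 2 [order #2] limit_sell(price=97, qty=6): fills=none; bids=[-] asks=[#2:6@97 #1:6@99]
After op 3 [order #3] limit_buy(price=97, qty=9): fills=#3x#2:6@97; bids=[#3:3@97] asks=[#1:6@99]
After op 4 [order #4] market_buy(qty=3): fills=#4x#1:3@99; bids=[#3:3@97] asks=[#1:3@99]
After op 5 [order #5] market_sell(qty=6): fills=#3x#5:3@97; bids=[-] asks=[#1:3@99]

Answer: bid=- ask=99
bid=- ask=97
bid=97 ask=99
bid=97 ask=99
bid=- ask=99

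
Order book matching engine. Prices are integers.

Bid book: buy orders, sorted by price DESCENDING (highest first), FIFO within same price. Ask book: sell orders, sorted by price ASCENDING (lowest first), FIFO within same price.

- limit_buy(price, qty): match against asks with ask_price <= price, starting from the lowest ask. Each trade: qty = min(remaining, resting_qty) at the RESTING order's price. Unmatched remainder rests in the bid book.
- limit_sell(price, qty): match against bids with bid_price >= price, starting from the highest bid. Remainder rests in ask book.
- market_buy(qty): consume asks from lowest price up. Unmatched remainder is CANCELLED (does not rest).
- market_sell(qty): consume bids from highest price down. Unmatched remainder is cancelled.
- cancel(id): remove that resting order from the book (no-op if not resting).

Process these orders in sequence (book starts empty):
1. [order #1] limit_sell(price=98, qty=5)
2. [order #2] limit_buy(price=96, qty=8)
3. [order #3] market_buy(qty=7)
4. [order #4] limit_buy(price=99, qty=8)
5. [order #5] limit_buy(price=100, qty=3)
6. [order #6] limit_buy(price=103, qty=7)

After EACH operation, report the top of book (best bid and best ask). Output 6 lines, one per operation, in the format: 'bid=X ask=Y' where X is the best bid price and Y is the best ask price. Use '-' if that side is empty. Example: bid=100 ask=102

Answer: bid=- ask=98
bid=96 ask=98
bid=96 ask=-
bid=99 ask=-
bid=100 ask=-
bid=103 ask=-

Derivation:
After op 1 [order #1] limit_sell(price=98, qty=5): fills=none; bids=[-] asks=[#1:5@98]
After op 2 [order #2] limit_buy(price=96, qty=8): fills=none; bids=[#2:8@96] asks=[#1:5@98]
After op 3 [order #3] market_buy(qty=7): fills=#3x#1:5@98; bids=[#2:8@96] asks=[-]
After op 4 [order #4] limit_buy(price=99, qty=8): fills=none; bids=[#4:8@99 #2:8@96] asks=[-]
After op 5 [order #5] limit_buy(price=100, qty=3): fills=none; bids=[#5:3@100 #4:8@99 #2:8@96] asks=[-]
After op 6 [order #6] limit_buy(price=103, qty=7): fills=none; bids=[#6:7@103 #5:3@100 #4:8@99 #2:8@96] asks=[-]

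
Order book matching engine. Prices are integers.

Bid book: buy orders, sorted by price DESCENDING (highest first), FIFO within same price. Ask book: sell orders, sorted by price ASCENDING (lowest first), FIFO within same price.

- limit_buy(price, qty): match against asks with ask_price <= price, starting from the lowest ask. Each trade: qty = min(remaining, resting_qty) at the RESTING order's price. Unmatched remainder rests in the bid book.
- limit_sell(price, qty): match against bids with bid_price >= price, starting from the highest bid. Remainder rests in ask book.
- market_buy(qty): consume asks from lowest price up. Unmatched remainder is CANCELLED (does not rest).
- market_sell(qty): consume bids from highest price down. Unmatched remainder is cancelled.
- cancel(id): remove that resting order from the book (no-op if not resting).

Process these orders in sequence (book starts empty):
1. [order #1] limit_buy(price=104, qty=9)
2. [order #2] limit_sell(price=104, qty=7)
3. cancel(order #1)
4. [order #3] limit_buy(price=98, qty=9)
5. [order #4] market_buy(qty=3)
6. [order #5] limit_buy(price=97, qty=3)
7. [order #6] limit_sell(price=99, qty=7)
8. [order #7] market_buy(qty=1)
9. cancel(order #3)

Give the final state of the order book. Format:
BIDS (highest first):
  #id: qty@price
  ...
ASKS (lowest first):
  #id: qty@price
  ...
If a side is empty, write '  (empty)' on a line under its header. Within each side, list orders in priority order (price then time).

Answer: BIDS (highest first):
  #5: 3@97
ASKS (lowest first):
  #6: 6@99

Derivation:
After op 1 [order #1] limit_buy(price=104, qty=9): fills=none; bids=[#1:9@104] asks=[-]
After op 2 [order #2] limit_sell(price=104, qty=7): fills=#1x#2:7@104; bids=[#1:2@104] asks=[-]
After op 3 cancel(order #1): fills=none; bids=[-] asks=[-]
After op 4 [order #3] limit_buy(price=98, qty=9): fills=none; bids=[#3:9@98] asks=[-]
After op 5 [order #4] market_buy(qty=3): fills=none; bids=[#3:9@98] asks=[-]
After op 6 [order #5] limit_buy(price=97, qty=3): fills=none; bids=[#3:9@98 #5:3@97] asks=[-]
After op 7 [order #6] limit_sell(price=99, qty=7): fills=none; bids=[#3:9@98 #5:3@97] asks=[#6:7@99]
After op 8 [order #7] market_buy(qty=1): fills=#7x#6:1@99; bids=[#3:9@98 #5:3@97] asks=[#6:6@99]
After op 9 cancel(order #3): fills=none; bids=[#5:3@97] asks=[#6:6@99]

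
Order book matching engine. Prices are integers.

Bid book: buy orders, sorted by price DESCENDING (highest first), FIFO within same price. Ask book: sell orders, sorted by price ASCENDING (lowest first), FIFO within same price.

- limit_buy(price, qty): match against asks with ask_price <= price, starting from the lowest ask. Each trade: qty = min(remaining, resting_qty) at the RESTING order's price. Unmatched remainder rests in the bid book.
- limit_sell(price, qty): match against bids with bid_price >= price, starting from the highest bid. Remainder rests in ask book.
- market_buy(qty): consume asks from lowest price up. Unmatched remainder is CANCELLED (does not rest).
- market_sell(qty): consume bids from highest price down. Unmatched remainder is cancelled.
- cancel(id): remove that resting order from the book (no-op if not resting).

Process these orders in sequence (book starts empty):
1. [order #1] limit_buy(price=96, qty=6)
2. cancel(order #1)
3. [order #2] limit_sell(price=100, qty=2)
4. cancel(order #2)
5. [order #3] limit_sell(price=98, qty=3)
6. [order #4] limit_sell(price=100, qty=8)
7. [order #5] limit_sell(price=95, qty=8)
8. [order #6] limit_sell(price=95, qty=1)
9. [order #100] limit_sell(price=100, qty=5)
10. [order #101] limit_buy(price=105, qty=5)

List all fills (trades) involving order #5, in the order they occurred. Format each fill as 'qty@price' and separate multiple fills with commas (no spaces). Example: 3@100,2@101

After op 1 [order #1] limit_buy(price=96, qty=6): fills=none; bids=[#1:6@96] asks=[-]
After op 2 cancel(order #1): fills=none; bids=[-] asks=[-]
After op 3 [order #2] limit_sell(price=100, qty=2): fills=none; bids=[-] asks=[#2:2@100]
After op 4 cancel(order #2): fills=none; bids=[-] asks=[-]
After op 5 [order #3] limit_sell(price=98, qty=3): fills=none; bids=[-] asks=[#3:3@98]
After op 6 [order #4] limit_sell(price=100, qty=8): fills=none; bids=[-] asks=[#3:3@98 #4:8@100]
After op 7 [order #5] limit_sell(price=95, qty=8): fills=none; bids=[-] asks=[#5:8@95 #3:3@98 #4:8@100]
After op 8 [order #6] limit_sell(price=95, qty=1): fills=none; bids=[-] asks=[#5:8@95 #6:1@95 #3:3@98 #4:8@100]
After op 9 [order #100] limit_sell(price=100, qty=5): fills=none; bids=[-] asks=[#5:8@95 #6:1@95 #3:3@98 #4:8@100 #100:5@100]
After op 10 [order #101] limit_buy(price=105, qty=5): fills=#101x#5:5@95; bids=[-] asks=[#5:3@95 #6:1@95 #3:3@98 #4:8@100 #100:5@100]

Answer: 5@95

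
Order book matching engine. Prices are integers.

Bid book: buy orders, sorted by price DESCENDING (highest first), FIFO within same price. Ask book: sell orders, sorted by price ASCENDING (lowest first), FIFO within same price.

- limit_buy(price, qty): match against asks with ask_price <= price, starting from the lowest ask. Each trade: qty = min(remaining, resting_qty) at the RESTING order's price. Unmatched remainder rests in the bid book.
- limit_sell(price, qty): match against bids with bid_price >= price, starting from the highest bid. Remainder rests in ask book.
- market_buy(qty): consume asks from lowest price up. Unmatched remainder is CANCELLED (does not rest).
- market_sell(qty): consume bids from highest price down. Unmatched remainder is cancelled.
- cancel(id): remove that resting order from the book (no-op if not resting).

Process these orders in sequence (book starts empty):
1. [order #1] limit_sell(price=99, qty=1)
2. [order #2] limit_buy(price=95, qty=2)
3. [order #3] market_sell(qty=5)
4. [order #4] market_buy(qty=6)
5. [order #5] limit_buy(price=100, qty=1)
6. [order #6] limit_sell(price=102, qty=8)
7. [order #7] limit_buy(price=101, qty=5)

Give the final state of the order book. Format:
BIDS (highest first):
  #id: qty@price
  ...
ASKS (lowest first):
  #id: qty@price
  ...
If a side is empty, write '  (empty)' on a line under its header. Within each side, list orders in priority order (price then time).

Answer: BIDS (highest first):
  #7: 5@101
  #5: 1@100
ASKS (lowest first):
  #6: 8@102

Derivation:
After op 1 [order #1] limit_sell(price=99, qty=1): fills=none; bids=[-] asks=[#1:1@99]
After op 2 [order #2] limit_buy(price=95, qty=2): fills=none; bids=[#2:2@95] asks=[#1:1@99]
After op 3 [order #3] market_sell(qty=5): fills=#2x#3:2@95; bids=[-] asks=[#1:1@99]
After op 4 [order #4] market_buy(qty=6): fills=#4x#1:1@99; bids=[-] asks=[-]
After op 5 [order #5] limit_buy(price=100, qty=1): fills=none; bids=[#5:1@100] asks=[-]
After op 6 [order #6] limit_sell(price=102, qty=8): fills=none; bids=[#5:1@100] asks=[#6:8@102]
After op 7 [order #7] limit_buy(price=101, qty=5): fills=none; bids=[#7:5@101 #5:1@100] asks=[#6:8@102]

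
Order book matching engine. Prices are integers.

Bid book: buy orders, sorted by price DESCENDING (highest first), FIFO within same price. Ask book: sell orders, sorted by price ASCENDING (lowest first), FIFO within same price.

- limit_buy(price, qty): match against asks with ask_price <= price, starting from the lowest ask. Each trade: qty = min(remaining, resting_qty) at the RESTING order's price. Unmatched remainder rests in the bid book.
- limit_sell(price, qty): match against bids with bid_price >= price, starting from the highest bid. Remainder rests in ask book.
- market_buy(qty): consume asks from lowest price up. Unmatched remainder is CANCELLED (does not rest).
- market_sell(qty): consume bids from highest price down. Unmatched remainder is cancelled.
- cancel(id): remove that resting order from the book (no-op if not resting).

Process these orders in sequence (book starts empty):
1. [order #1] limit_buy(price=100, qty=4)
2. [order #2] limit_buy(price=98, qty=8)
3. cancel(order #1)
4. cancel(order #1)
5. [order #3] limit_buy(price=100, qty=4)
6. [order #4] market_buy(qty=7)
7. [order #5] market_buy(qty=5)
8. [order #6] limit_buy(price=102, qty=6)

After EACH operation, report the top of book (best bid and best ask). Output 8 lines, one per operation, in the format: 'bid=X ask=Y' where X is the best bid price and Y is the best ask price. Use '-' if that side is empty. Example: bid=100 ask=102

Answer: bid=100 ask=-
bid=100 ask=-
bid=98 ask=-
bid=98 ask=-
bid=100 ask=-
bid=100 ask=-
bid=100 ask=-
bid=102 ask=-

Derivation:
After op 1 [order #1] limit_buy(price=100, qty=4): fills=none; bids=[#1:4@100] asks=[-]
After op 2 [order #2] limit_buy(price=98, qty=8): fills=none; bids=[#1:4@100 #2:8@98] asks=[-]
After op 3 cancel(order #1): fills=none; bids=[#2:8@98] asks=[-]
After op 4 cancel(order #1): fills=none; bids=[#2:8@98] asks=[-]
After op 5 [order #3] limit_buy(price=100, qty=4): fills=none; bids=[#3:4@100 #2:8@98] asks=[-]
After op 6 [order #4] market_buy(qty=7): fills=none; bids=[#3:4@100 #2:8@98] asks=[-]
After op 7 [order #5] market_buy(qty=5): fills=none; bids=[#3:4@100 #2:8@98] asks=[-]
After op 8 [order #6] limit_buy(price=102, qty=6): fills=none; bids=[#6:6@102 #3:4@100 #2:8@98] asks=[-]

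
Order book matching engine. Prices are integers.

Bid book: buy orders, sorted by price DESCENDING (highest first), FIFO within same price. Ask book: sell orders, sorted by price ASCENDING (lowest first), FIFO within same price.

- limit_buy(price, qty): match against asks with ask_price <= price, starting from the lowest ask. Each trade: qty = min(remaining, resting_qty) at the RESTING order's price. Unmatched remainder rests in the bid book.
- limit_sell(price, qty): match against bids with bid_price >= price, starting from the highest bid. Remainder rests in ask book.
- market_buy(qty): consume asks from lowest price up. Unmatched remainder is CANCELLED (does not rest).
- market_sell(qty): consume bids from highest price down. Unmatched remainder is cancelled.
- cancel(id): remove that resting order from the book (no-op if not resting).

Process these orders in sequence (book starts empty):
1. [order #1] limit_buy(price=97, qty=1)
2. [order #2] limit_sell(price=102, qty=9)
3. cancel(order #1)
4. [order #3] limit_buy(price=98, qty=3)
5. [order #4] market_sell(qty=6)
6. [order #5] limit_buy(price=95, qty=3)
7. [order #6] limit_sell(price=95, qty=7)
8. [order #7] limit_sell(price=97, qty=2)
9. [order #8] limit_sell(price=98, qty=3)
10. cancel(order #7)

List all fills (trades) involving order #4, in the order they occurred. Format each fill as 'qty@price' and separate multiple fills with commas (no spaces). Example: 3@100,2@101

After op 1 [order #1] limit_buy(price=97, qty=1): fills=none; bids=[#1:1@97] asks=[-]
After op 2 [order #2] limit_sell(price=102, qty=9): fills=none; bids=[#1:1@97] asks=[#2:9@102]
After op 3 cancel(order #1): fills=none; bids=[-] asks=[#2:9@102]
After op 4 [order #3] limit_buy(price=98, qty=3): fills=none; bids=[#3:3@98] asks=[#2:9@102]
After op 5 [order #4] market_sell(qty=6): fills=#3x#4:3@98; bids=[-] asks=[#2:9@102]
After op 6 [order #5] limit_buy(price=95, qty=3): fills=none; bids=[#5:3@95] asks=[#2:9@102]
After op 7 [order #6] limit_sell(price=95, qty=7): fills=#5x#6:3@95; bids=[-] asks=[#6:4@95 #2:9@102]
After op 8 [order #7] limit_sell(price=97, qty=2): fills=none; bids=[-] asks=[#6:4@95 #7:2@97 #2:9@102]
After op 9 [order #8] limit_sell(price=98, qty=3): fills=none; bids=[-] asks=[#6:4@95 #7:2@97 #8:3@98 #2:9@102]
After op 10 cancel(order #7): fills=none; bids=[-] asks=[#6:4@95 #8:3@98 #2:9@102]

Answer: 3@98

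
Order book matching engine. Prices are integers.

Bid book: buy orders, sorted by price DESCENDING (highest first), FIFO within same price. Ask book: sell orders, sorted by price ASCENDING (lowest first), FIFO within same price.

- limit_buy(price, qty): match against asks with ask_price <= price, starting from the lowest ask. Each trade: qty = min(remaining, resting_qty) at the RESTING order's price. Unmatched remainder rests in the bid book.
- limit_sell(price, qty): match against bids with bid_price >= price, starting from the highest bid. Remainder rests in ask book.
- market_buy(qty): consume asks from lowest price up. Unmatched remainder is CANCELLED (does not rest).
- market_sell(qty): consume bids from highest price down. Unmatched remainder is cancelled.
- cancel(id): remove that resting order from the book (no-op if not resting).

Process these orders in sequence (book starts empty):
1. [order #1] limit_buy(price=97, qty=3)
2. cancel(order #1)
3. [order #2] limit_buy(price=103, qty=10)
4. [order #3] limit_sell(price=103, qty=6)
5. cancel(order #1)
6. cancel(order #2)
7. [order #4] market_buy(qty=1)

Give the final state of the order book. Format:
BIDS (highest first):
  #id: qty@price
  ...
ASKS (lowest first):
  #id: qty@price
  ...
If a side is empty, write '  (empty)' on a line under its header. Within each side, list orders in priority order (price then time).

Answer: BIDS (highest first):
  (empty)
ASKS (lowest first):
  (empty)

Derivation:
After op 1 [order #1] limit_buy(price=97, qty=3): fills=none; bids=[#1:3@97] asks=[-]
After op 2 cancel(order #1): fills=none; bids=[-] asks=[-]
After op 3 [order #2] limit_buy(price=103, qty=10): fills=none; bids=[#2:10@103] asks=[-]
After op 4 [order #3] limit_sell(price=103, qty=6): fills=#2x#3:6@103; bids=[#2:4@103] asks=[-]
After op 5 cancel(order #1): fills=none; bids=[#2:4@103] asks=[-]
After op 6 cancel(order #2): fills=none; bids=[-] asks=[-]
After op 7 [order #4] market_buy(qty=1): fills=none; bids=[-] asks=[-]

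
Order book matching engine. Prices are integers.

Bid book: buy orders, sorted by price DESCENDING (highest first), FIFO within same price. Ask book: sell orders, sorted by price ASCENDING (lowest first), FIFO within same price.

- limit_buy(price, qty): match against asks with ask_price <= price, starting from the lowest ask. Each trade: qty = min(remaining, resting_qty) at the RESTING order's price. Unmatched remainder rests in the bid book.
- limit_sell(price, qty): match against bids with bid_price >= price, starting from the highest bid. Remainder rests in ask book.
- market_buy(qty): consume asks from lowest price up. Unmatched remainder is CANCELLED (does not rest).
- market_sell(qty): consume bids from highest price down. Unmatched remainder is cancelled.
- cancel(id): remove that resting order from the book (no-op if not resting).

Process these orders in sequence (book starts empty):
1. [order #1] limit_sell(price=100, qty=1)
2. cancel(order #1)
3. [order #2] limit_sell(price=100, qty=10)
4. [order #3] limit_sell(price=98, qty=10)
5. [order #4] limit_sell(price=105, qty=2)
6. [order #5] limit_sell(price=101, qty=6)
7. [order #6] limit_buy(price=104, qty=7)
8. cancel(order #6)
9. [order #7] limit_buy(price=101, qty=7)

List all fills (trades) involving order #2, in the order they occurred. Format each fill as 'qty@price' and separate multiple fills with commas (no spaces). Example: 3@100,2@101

Answer: 4@100

Derivation:
After op 1 [order #1] limit_sell(price=100, qty=1): fills=none; bids=[-] asks=[#1:1@100]
After op 2 cancel(order #1): fills=none; bids=[-] asks=[-]
After op 3 [order #2] limit_sell(price=100, qty=10): fills=none; bids=[-] asks=[#2:10@100]
After op 4 [order #3] limit_sell(price=98, qty=10): fills=none; bids=[-] asks=[#3:10@98 #2:10@100]
After op 5 [order #4] limit_sell(price=105, qty=2): fills=none; bids=[-] asks=[#3:10@98 #2:10@100 #4:2@105]
After op 6 [order #5] limit_sell(price=101, qty=6): fills=none; bids=[-] asks=[#3:10@98 #2:10@100 #5:6@101 #4:2@105]
After op 7 [order #6] limit_buy(price=104, qty=7): fills=#6x#3:7@98; bids=[-] asks=[#3:3@98 #2:10@100 #5:6@101 #4:2@105]
After op 8 cancel(order #6): fills=none; bids=[-] asks=[#3:3@98 #2:10@100 #5:6@101 #4:2@105]
After op 9 [order #7] limit_buy(price=101, qty=7): fills=#7x#3:3@98 #7x#2:4@100; bids=[-] asks=[#2:6@100 #5:6@101 #4:2@105]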